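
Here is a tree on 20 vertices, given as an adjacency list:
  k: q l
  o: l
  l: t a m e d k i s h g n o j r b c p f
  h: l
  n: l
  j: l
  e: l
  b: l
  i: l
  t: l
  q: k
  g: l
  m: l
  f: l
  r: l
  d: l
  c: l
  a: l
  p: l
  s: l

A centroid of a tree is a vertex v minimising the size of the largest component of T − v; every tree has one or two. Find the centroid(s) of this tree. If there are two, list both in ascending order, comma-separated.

Delete l: the remaining components have sizes 2, 1, 1, 1, 1, 1, 1, 1, 1, 1, 1, 1, 1, 1, 1, 1, 1, 1. Max 2 ≤ 10, so l is a centroid.
Every other node leaves some component of size > 10, so the centroid is unique.

l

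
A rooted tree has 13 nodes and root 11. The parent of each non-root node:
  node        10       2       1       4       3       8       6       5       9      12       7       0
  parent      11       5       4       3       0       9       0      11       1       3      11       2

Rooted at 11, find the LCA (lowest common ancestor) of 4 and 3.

3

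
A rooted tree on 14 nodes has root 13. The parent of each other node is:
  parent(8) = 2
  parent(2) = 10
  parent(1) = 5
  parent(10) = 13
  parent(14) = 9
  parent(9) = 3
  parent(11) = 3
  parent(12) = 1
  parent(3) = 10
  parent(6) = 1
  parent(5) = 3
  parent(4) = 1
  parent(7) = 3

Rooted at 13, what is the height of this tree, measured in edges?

5

6 sits deepest: 13 → 10 → 3 → 5 → 1 → 6 — 5 edges from the root.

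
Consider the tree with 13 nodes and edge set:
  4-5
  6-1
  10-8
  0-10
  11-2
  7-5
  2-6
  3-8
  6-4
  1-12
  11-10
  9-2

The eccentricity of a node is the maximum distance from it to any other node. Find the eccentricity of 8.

7

Distances from 8 peak at 7, attained at 7.
8-10-11-2-6-4-5-7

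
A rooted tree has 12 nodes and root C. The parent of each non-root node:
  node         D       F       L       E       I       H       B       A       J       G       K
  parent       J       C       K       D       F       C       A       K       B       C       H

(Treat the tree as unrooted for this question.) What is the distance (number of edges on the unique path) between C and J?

C - H - K - A - B - J: 5 edges.

5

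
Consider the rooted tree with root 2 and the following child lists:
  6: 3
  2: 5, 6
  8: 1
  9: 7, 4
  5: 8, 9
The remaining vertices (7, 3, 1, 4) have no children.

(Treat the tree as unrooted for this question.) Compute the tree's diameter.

Starting from 1, a farthest node is 3 at distance 5.
One longest path: 1–8–5–2–6–3.
So the diameter is 5.

5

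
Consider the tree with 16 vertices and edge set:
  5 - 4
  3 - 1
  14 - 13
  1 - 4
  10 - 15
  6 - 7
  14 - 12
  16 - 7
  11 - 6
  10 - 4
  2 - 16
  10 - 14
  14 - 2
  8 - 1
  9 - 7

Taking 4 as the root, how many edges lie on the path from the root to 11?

Path from 4 to 11: 4–10–14–2–16–7–6–11, which has 7 edges.

7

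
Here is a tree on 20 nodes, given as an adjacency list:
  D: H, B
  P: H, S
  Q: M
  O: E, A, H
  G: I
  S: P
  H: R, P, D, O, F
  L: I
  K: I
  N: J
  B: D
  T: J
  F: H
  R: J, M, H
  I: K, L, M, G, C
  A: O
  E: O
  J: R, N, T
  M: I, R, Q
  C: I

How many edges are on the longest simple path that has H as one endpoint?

A farthest node from H is C (K, L, G also at distance 4).
The path H – R – M – I – C has 4 edges.

4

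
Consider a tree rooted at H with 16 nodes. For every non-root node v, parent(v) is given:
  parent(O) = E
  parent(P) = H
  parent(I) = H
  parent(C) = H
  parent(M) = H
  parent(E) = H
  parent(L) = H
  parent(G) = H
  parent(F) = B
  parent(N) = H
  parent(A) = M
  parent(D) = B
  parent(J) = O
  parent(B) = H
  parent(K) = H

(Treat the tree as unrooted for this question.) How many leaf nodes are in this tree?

Exactly 11 nodes have a single neighbour: A, C, D, F, G, I, J, K, L, N, P.

11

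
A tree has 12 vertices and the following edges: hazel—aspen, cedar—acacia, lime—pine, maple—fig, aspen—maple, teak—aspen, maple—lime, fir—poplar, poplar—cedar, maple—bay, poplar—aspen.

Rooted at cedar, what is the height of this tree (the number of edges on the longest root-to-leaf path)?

The longest root-to-leaf path is cedar-poplar-aspen-maple-lime-pine (5 edges).

5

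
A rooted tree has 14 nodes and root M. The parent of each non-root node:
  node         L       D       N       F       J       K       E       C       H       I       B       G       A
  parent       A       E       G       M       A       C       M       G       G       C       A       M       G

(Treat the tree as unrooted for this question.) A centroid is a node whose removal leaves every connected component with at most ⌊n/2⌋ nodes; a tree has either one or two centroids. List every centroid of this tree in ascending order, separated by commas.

G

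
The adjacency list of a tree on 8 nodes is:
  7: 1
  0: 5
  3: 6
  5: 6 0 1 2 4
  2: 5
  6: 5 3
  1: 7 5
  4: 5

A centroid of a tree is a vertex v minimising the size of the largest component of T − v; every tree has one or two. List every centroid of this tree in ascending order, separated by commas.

5

Removing 5 splits the tree into components of sizes 2, 2, 1, 1, 1; the largest is 2 ≤ ⌊8/2⌋ = 4.
Every other node leaves some component of size > 4, so the centroid is unique.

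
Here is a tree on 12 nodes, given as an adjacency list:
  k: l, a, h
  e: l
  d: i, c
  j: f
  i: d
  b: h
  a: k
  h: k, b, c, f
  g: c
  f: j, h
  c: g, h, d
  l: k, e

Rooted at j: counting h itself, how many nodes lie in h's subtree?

10

h's subtree: {h, k, c, b, a, l, d, g, e, i}, size 10.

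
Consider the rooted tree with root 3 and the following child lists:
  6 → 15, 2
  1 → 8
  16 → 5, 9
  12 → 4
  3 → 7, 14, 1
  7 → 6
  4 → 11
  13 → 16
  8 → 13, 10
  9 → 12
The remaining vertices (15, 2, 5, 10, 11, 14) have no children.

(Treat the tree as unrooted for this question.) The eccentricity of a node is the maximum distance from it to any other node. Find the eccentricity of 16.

7

Distances from 16 peak at 7, attained at 2 (15 also at distance 7).
16–13–8–1–3–7–6–2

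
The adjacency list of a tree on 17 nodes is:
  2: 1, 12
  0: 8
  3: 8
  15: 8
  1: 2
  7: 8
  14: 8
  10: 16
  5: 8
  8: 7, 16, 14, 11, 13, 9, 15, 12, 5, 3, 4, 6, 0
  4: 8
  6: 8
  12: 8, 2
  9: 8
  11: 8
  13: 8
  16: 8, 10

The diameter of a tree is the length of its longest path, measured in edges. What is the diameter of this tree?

Starting from 1, a farthest node is 10 at distance 5.
One longest path: 1–2–12–8–16–10.
So the diameter is 5.

5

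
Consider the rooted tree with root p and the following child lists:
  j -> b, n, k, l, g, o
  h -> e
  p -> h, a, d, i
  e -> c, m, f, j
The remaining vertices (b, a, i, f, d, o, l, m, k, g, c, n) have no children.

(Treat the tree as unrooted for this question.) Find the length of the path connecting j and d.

4

j – e – h – p – d: 4 edges.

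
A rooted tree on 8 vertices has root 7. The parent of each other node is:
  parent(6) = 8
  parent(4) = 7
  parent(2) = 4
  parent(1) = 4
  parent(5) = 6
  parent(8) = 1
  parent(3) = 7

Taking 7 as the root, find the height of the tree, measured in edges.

A deepest node is 5, reached by 7 – 4 – 1 – 8 – 6 – 5.
That path has 5 edges, so the height is 5.

5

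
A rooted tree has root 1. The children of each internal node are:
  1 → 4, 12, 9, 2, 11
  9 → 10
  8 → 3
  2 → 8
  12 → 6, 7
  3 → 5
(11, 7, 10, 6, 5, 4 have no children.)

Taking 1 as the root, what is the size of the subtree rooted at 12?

12's subtree: {12, 7, 6}, size 3.

3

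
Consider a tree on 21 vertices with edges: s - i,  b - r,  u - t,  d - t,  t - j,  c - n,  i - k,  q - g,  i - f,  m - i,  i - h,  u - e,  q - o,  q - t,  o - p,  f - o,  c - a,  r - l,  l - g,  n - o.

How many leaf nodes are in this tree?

Degree-1 nodes: a, b, d, e, h, j, k, m, p, s — 10 of them.

10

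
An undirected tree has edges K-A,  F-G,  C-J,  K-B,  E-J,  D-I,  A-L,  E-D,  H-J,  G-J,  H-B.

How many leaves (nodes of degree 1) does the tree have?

4

Degree-1 nodes: C, F, I, L — 4 of them.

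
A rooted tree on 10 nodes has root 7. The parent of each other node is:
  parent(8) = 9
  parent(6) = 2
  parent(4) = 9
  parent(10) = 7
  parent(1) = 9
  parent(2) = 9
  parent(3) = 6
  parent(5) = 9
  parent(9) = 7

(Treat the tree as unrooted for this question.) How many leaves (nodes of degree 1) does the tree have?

Degree-1 nodes: 1, 3, 4, 5, 8, 10 — 6 of them.

6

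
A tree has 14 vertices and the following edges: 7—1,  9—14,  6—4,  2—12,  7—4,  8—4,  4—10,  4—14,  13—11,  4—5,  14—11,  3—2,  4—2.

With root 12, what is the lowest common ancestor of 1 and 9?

4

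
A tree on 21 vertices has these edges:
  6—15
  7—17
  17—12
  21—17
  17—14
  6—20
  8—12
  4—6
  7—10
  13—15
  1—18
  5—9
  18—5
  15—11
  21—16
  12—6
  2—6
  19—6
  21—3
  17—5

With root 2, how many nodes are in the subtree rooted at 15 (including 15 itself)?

Descendants of 15 (including itself): 15, 11, 13. That's 3.

3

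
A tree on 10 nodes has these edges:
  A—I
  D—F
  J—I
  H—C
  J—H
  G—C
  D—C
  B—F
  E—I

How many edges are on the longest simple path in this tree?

7

BFS from B reaches E last, at distance 7; BFS from E confirms no node is farther.
Path: B-F-D-C-H-J-I-E.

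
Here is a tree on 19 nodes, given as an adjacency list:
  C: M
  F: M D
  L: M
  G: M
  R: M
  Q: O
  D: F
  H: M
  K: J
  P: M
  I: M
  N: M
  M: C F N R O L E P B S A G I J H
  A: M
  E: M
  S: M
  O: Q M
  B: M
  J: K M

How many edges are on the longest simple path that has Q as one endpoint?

A farthest node from Q is D (K also at distance 4).
The path Q – O – M – F – D has 4 edges.

4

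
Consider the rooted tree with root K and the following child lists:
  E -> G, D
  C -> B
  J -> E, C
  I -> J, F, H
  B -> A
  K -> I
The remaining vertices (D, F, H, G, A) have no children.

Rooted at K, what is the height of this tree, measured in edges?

5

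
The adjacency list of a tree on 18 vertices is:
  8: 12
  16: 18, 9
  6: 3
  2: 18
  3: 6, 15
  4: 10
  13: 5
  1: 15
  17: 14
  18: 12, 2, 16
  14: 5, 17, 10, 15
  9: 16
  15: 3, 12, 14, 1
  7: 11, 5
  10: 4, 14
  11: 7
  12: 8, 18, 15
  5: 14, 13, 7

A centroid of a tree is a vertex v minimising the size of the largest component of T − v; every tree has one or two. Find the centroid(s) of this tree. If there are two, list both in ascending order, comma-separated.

If 15 is removed the pieces have sizes 8, 6, 2, 1, all ≤ ⌊18/2⌋ = 9.
No neighbour of 15 does as well, so 15 is the unique centroid.

15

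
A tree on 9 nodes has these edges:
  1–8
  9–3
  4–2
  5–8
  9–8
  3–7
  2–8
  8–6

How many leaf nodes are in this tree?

Degree-1 nodes: 1, 4, 5, 6, 7 — 5 of them.

5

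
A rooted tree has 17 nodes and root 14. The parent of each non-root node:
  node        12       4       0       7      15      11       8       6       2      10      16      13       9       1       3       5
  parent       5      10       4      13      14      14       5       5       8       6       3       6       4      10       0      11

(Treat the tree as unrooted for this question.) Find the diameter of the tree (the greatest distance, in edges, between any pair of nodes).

9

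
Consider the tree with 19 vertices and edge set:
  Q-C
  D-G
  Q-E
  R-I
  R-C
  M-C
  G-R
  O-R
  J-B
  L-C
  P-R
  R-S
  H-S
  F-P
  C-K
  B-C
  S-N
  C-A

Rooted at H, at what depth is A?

H–S–R–C–A — 4 edges.

4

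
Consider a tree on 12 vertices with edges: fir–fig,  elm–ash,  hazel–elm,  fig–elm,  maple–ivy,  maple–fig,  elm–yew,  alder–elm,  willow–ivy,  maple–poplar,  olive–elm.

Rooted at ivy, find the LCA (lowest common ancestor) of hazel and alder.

elm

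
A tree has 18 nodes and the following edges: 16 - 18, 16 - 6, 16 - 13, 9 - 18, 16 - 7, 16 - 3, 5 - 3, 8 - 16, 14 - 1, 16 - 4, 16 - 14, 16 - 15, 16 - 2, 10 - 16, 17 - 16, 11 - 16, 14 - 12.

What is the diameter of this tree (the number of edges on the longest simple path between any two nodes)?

4

BFS from 5 reaches 9 last, at distance 4; BFS from 9 confirms no node is farther.
Path: 5-3-16-18-9.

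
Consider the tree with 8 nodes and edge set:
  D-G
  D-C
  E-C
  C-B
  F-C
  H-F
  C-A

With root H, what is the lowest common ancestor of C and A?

C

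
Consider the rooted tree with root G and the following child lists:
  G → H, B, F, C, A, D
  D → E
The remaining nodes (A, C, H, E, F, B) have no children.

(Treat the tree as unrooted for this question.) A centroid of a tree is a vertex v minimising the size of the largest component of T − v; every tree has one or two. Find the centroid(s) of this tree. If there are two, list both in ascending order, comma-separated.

Removing G splits the tree into components of sizes 2, 1, 1, 1, 1, 1; the largest is 2 ≤ ⌊8/2⌋ = 4.
Every other node leaves some component of size > 4, so the centroid is unique.

G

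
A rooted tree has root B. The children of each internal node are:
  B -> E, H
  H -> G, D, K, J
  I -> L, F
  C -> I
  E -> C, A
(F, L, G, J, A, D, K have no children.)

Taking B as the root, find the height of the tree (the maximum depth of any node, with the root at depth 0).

4

The longest root-to-leaf path is B → E → C → I → F (4 edges).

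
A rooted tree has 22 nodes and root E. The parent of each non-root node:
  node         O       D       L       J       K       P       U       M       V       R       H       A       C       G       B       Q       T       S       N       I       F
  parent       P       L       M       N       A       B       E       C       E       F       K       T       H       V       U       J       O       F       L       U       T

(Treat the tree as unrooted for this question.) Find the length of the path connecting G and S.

Walking from G: G–V–E–U–B–P–O–T–F–S. Length 9.

9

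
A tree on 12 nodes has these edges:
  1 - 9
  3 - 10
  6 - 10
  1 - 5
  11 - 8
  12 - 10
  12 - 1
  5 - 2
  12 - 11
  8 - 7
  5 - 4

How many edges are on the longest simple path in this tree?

Starting from 4, a farthest node is 7 at distance 6.
One longest path: 4–5–1–12–11–8–7.
So the diameter is 6.

6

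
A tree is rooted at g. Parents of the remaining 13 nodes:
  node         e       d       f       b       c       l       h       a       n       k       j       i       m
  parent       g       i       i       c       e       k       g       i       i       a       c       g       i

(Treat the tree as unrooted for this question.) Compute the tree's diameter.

A longest path is b - c - e - g - i - a - k - l, with 7 edges.

7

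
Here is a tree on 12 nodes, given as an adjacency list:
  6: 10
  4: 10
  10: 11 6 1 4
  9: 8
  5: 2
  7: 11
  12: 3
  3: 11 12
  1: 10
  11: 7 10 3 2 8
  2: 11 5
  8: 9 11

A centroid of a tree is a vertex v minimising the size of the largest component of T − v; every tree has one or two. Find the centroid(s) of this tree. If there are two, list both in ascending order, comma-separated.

11

Delete 11: the remaining components have sizes 4, 2, 2, 2, 1. Max 4 ≤ 6, so 11 is a centroid.
Every other node leaves some component of size > 6, so the centroid is unique.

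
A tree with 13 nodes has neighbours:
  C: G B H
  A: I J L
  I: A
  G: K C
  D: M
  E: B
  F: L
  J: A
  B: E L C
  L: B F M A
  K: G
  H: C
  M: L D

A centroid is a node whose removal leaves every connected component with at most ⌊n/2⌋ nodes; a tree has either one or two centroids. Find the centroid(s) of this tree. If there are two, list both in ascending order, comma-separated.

L

Removing L splits the tree into components of sizes 6, 3, 2, 1; the largest is 6 ≤ ⌊13/2⌋ = 6.
Every other node leaves some component of size > 6, so the centroid is unique.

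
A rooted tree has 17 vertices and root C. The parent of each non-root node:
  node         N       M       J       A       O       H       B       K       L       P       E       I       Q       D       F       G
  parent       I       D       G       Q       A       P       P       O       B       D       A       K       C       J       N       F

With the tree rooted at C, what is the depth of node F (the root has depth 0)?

7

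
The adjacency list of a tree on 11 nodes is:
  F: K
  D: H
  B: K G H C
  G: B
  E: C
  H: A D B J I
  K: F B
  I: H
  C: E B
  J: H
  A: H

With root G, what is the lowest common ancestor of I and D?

H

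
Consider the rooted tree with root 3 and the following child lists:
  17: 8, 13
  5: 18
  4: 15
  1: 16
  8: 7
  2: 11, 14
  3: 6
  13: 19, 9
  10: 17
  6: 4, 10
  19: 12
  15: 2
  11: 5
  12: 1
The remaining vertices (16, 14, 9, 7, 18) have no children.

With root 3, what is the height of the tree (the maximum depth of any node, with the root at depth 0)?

The longest root-to-leaf path is 3 – 6 – 10 – 17 – 13 – 19 – 12 – 1 – 16 (8 edges).

8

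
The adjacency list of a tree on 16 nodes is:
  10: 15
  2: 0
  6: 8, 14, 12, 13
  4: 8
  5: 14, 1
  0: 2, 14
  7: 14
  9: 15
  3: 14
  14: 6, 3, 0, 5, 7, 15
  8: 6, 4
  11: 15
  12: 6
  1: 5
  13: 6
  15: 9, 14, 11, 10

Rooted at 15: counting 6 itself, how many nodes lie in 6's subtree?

The subtree rooted at 6 contains: 6, 13, 8, 12, 4 — 5 nodes.

5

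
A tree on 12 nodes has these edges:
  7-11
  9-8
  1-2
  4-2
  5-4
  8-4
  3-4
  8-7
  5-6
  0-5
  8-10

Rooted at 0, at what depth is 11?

Climbing from 11 to the root: 11–7–8–4–5–0. That's 5 steps.

5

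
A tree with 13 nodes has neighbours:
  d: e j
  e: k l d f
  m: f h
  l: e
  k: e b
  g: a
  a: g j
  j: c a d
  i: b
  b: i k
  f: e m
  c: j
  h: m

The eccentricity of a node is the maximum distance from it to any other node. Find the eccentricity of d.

The node farthest from d is h (i also at distance 4), via d-e-f-m-h — 4 edges.

4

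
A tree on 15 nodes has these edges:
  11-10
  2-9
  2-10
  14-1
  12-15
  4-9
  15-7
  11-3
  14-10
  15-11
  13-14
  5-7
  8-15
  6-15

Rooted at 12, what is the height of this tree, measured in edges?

6

A deepest node is 4, reached by 12 – 15 – 11 – 10 – 2 – 9 – 4.
That path has 6 edges, so the height is 6.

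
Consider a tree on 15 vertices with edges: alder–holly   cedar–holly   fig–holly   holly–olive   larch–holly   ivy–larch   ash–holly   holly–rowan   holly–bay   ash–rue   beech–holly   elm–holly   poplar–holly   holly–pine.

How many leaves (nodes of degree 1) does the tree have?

Exactly 12 nodes have a single neighbour: alder, bay, beech, cedar, elm, fig, ivy, olive, pine, poplar, rowan, rue.

12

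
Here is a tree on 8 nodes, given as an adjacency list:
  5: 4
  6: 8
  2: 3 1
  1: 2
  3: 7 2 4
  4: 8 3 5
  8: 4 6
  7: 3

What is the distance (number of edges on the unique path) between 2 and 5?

3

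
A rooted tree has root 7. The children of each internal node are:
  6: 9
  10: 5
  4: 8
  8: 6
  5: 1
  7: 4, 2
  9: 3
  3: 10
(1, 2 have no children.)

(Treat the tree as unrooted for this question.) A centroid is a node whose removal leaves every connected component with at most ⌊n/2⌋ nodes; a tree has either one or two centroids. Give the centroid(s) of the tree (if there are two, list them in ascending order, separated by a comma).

If 9 is removed the pieces have sizes 5, 4, all ≤ ⌊10/2⌋ = 5.
6 is adjacent to 9 and is also a centroid (the largest component after removing it is likewise 5).

6, 9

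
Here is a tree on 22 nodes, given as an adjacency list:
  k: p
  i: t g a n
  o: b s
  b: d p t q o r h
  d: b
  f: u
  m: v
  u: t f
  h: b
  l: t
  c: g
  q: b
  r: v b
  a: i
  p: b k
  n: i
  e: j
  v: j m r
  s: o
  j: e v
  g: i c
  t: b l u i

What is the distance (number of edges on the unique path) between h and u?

3

The path is h - b - t - u, which has 3 edges.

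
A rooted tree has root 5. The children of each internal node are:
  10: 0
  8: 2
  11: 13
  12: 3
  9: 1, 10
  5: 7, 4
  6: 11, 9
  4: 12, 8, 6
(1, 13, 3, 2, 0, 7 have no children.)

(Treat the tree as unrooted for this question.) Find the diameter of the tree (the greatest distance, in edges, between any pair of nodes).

6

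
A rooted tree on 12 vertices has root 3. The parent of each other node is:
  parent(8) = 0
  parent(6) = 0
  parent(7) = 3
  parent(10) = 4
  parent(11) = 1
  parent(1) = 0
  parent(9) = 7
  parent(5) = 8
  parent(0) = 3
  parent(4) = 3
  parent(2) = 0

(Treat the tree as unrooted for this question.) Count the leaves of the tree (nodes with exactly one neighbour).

6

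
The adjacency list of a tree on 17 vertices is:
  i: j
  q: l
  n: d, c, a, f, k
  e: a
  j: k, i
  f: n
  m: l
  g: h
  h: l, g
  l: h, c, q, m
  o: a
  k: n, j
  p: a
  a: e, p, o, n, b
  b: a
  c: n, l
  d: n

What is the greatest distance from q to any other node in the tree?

The node farthest from q is i, via q–l–c–n–k–j–i — 6 edges.

6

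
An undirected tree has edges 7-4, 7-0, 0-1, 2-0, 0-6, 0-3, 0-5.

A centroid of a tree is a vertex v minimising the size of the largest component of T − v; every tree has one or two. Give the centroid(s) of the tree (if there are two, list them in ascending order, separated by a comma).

If 0 is removed the pieces have sizes 2, 1, 1, 1, 1, 1, all ≤ ⌊8/2⌋ = 4.
No neighbour of 0 does as well, so 0 is the unique centroid.

0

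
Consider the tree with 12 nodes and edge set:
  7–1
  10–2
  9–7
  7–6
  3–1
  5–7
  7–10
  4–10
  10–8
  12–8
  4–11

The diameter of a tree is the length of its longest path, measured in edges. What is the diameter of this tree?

5

BFS from 11 reaches 3 last, at distance 5; BFS from 3 confirms no node is farther.
Path: 11 - 4 - 10 - 7 - 1 - 3.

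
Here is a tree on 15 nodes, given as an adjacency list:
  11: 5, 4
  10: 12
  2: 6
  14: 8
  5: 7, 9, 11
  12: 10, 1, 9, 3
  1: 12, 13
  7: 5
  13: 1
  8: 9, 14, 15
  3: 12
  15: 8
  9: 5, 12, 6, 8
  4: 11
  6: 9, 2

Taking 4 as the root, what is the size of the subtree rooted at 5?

The subtree rooted at 5 contains: 5, 9, 7, 12, 6, 8, 1, 10, 3, 2, 15, 14, 13 — 13 nodes.

13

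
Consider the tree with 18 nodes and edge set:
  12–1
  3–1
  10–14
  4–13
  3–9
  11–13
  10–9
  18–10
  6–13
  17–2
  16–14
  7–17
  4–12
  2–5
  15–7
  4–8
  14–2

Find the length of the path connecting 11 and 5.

10

11 - 13 - 4 - 12 - 1 - 3 - 9 - 10 - 14 - 2 - 5: 10 edges.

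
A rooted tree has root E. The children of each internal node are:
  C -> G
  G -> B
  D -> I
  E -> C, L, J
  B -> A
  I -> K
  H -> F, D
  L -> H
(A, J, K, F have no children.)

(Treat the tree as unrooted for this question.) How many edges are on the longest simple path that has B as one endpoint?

8

A farthest node from B is K.
The path B – G – C – E – L – H – D – I – K has 8 edges.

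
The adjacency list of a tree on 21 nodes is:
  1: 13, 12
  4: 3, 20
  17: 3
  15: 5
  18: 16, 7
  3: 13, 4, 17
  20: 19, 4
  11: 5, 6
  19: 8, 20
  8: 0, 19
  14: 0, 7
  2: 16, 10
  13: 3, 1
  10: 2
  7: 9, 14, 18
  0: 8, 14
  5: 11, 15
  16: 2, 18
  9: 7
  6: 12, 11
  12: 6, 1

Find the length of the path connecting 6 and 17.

5

The path is 6 - 12 - 1 - 13 - 3 - 17, which has 5 edges.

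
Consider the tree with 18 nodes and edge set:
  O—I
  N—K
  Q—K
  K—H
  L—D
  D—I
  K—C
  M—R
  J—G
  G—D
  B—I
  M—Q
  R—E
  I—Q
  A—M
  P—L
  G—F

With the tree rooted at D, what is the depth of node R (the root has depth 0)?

Path from D to R: D → I → Q → M → R, which has 4 edges.

4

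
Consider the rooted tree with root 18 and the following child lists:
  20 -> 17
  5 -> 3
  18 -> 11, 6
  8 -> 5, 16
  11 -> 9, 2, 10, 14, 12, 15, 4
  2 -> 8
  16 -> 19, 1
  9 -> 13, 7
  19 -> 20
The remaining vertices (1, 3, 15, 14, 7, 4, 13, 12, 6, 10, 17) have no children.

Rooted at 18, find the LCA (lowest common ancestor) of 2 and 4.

11

Ancestors of 2 (toward the root): 2, 11, 18.
Ancestors of 4: 4, 11, 18.
The deepest node appearing in both lists is 11.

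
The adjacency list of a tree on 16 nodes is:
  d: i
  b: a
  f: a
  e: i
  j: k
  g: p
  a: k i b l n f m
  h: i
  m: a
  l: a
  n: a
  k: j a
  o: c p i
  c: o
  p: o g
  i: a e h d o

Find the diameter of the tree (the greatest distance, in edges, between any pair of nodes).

Starting from g, a farthest node is j at distance 6.
One longest path: g – p – o – i – a – k – j.
So the diameter is 6.

6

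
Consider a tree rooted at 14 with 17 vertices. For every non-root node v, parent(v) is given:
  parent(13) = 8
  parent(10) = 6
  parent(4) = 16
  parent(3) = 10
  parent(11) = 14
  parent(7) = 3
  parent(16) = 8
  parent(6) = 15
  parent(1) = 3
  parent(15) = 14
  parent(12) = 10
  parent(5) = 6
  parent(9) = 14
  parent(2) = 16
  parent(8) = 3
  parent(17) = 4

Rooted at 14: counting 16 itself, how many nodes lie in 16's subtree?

4

16's subtree: {16, 4, 2, 17}, size 4.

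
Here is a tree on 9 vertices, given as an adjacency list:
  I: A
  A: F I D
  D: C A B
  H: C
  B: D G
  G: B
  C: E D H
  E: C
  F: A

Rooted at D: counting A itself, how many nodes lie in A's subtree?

The subtree rooted at A contains: A, I, F — 3 nodes.

3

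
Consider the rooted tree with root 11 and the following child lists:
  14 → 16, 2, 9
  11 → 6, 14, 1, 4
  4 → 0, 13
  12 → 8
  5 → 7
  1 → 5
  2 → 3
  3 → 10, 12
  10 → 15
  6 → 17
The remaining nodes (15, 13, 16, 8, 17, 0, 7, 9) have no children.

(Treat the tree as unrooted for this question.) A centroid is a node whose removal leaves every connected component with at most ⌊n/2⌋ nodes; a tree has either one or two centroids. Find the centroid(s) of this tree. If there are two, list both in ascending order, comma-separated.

11, 14

Delete 11: the remaining components have sizes 9, 3, 3, 2. Max 9 ≤ 9, so 11 is a centroid.
Its neighbour 14 also leaves a largest component of size 9, so both are centroids.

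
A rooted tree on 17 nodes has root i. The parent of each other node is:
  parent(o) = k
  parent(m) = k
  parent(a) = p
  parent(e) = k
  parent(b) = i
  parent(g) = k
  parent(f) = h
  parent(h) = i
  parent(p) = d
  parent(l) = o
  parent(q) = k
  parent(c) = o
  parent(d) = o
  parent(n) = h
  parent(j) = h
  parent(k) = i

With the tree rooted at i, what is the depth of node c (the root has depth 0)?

3

Path from i to c: i – k – o – c, which has 3 edges.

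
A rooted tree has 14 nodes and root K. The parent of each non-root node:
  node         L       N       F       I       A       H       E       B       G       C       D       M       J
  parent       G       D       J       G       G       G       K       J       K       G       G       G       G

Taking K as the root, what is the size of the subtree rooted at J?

J's subtree: {J, B, F}, size 3.

3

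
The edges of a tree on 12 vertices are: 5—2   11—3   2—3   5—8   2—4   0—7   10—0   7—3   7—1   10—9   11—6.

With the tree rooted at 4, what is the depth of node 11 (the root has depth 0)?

Climbing from 11 to the root: 11 – 3 – 2 – 4. That's 3 steps.

3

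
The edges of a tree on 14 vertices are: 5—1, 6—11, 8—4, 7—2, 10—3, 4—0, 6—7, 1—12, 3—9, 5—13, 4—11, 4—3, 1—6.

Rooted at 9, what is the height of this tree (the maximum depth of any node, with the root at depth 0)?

7

13 sits deepest: 9-3-4-11-6-1-5-13 — 7 edges from the root.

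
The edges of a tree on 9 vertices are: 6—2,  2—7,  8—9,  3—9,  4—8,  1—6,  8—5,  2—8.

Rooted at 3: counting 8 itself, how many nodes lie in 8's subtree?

8's subtree: {8, 2, 4, 5, 6, 7, 1}, size 7.

7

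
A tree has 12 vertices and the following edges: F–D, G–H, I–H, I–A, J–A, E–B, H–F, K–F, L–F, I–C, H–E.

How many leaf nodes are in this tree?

Degree-1 nodes: B, C, D, G, J, K, L — 7 of them.

7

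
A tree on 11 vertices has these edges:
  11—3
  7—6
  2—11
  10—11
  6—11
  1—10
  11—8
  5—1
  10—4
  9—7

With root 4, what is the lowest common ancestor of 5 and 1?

Ancestors of 5 (toward the root): 5, 1, 10, 4.
Ancestors of 1: 1, 10, 4.
The deepest node appearing in both lists is 1.

1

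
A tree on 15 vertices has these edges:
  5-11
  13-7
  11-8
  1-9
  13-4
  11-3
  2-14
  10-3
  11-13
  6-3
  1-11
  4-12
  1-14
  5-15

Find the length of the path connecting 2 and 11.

3

Walking from 2: 2 – 14 – 1 – 11. Length 3.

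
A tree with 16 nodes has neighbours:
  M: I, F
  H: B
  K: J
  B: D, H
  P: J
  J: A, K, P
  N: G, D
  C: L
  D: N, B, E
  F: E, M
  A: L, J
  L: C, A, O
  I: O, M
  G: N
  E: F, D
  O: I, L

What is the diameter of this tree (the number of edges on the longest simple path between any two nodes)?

11

Starting from H, a farthest node is K at distance 11.
One longest path: H-B-D-E-F-M-I-O-L-A-J-K.
So the diameter is 11.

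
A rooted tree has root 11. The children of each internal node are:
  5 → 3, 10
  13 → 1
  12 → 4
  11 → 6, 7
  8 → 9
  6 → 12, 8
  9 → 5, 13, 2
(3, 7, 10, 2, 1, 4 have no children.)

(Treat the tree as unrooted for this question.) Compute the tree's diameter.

Starting from 10, a farthest node is 7 at distance 6.
One longest path: 10 - 5 - 9 - 8 - 6 - 11 - 7.
So the diameter is 6.

6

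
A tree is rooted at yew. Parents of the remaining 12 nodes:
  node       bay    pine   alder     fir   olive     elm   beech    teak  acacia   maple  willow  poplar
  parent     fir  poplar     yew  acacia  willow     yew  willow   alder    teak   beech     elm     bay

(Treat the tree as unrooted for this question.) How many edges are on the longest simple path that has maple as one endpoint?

11

The node farthest from maple is pine, via maple–beech–willow–elm–yew–alder–teak–acacia–fir–bay–poplar–pine — 11 edges.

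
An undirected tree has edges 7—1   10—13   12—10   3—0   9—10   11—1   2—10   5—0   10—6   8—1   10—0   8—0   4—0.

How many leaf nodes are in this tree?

Exactly 10 nodes have a single neighbour: 2, 3, 4, 5, 6, 7, 9, 11, 12, 13.

10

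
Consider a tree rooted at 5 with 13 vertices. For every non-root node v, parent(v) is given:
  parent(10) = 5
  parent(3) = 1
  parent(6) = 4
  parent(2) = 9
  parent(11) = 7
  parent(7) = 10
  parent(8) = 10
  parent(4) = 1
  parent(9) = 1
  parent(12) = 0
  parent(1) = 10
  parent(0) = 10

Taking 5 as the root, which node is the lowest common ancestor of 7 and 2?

10

Ancestors of 7 (toward the root): 7, 10, 5.
Ancestors of 2: 2, 9, 1, 10, 5.
The deepest node appearing in both lists is 10.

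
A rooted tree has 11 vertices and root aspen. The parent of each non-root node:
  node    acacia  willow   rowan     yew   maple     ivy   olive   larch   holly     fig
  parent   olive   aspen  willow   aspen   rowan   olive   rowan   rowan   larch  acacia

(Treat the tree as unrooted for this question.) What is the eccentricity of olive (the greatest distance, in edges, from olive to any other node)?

4

A farthest node from olive is yew.
The path olive–rowan–willow–aspen–yew has 4 edges.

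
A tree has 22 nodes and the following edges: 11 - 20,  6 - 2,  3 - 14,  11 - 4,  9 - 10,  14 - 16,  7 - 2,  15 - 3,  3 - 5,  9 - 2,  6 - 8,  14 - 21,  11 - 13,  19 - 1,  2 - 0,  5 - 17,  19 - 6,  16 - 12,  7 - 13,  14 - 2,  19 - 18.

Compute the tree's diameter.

A longest path is 20 - 11 - 13 - 7 - 2 - 14 - 3 - 5 - 17, with 8 edges.

8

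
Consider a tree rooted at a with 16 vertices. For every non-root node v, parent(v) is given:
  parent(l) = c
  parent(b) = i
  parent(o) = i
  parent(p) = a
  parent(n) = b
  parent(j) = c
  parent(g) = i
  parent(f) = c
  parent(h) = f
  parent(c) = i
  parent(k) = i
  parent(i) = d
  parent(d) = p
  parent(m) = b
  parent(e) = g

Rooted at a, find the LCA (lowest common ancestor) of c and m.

i

Path c→root: c i d p a; path m→root: m b i d p a.
First common node: i.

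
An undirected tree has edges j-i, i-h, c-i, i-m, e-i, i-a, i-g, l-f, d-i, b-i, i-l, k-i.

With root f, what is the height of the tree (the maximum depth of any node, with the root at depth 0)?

3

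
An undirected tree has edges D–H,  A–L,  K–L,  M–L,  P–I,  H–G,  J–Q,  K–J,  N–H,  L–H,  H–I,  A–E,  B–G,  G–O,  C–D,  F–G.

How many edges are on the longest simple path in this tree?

6

Starting from Q, a farthest node is P at distance 6.
One longest path: Q–J–K–L–H–I–P.
So the diameter is 6.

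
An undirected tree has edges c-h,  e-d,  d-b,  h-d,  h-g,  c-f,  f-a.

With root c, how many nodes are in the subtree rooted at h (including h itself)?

Descendants of h (including itself): h, d, g, e, b. That's 5.

5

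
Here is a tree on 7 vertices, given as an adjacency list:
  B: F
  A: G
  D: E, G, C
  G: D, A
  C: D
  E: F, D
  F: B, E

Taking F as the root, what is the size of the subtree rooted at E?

The subtree rooted at E contains: E, D, G, C, A — 5 nodes.

5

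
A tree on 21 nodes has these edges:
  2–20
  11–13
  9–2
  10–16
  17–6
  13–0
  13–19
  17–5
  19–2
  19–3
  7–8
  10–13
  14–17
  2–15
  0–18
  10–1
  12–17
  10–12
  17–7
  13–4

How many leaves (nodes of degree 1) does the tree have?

13

Exactly 13 nodes have a single neighbour: 1, 3, 4, 5, 6, 8, 9, 11, 14, 15, 16, 18, 20.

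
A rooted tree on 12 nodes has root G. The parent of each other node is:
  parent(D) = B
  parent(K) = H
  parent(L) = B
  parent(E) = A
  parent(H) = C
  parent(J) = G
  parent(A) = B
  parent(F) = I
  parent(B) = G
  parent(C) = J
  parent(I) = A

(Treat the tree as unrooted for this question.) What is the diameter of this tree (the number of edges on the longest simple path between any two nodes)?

8

BFS from K reaches F last, at distance 8; BFS from F confirms no node is farther.
Path: K – H – C – J – G – B – A – I – F.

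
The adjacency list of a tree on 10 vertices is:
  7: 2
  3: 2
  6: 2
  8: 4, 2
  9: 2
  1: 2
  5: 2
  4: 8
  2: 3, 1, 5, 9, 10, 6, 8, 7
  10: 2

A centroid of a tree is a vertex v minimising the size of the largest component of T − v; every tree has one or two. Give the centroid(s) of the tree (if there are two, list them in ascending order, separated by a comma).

Removing 2 splits the tree into components of sizes 2, 1, 1, 1, 1, 1, 1, 1; the largest is 2 ≤ ⌊10/2⌋ = 5.
No neighbour of 2 does as well, so 2 is the unique centroid.

2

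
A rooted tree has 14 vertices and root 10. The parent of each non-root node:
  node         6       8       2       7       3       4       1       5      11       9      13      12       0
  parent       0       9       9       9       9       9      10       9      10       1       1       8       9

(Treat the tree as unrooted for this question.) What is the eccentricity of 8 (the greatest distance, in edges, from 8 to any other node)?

Distances from 8 peak at 4, attained at 11.
8 – 9 – 1 – 10 – 11

4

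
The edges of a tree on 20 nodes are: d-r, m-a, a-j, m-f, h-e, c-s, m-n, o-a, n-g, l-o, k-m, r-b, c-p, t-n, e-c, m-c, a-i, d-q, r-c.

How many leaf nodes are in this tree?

12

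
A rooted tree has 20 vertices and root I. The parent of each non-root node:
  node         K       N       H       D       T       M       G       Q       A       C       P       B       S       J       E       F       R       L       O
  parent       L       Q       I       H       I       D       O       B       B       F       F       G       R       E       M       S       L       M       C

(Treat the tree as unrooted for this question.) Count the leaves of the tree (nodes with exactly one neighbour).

6

Exactly 6 nodes have a single neighbour: A, J, K, N, P, T.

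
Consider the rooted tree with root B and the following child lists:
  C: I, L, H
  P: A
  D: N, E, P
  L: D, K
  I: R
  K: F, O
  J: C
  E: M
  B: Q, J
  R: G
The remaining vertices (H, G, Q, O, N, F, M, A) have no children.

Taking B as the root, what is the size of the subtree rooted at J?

J's subtree: {J, C, L, I, H, D, K, R, E, N, P, O, F, G, M, A}, size 16.

16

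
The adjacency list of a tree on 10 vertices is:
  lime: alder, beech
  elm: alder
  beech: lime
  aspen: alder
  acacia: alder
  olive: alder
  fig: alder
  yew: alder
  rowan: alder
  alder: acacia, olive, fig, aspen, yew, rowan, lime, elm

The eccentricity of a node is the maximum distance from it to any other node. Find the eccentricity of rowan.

The node farthest from rowan is beech, via rowan–alder–lime–beech — 3 edges.

3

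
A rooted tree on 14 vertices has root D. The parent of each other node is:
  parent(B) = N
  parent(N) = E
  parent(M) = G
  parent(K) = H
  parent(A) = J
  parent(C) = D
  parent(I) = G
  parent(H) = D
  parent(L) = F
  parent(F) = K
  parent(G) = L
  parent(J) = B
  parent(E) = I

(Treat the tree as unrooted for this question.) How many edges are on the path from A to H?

10

Walking from A: A – J – B – N – E – I – G – L – F – K – H. Length 10.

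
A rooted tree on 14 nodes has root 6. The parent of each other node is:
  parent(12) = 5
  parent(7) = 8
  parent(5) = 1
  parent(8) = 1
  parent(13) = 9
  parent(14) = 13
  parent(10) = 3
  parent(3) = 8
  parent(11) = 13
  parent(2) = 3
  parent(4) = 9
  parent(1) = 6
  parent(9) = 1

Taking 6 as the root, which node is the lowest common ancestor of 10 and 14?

10's ancestor chain is 10, 3, 8, 1, 6 and 14's is 14, 13, 9, 1, 6; they first meet at 1.

1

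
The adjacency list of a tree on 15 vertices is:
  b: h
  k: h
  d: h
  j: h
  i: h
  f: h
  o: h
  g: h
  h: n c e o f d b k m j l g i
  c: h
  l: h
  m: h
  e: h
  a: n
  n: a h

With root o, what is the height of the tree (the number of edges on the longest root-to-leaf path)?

3

The longest root-to-leaf path is o–h–n–a (3 edges).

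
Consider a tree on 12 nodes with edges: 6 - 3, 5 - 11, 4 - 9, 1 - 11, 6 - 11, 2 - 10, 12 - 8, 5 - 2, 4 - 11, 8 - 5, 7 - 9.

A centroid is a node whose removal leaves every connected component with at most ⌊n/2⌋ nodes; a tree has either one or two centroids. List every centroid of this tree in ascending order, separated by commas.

11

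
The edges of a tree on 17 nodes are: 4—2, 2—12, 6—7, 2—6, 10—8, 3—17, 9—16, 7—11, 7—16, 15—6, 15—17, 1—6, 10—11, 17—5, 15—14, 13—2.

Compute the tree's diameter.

7

Starting from 8, a farthest node is 3 at distance 7.
One longest path: 8 - 10 - 11 - 7 - 6 - 15 - 17 - 3.
So the diameter is 7.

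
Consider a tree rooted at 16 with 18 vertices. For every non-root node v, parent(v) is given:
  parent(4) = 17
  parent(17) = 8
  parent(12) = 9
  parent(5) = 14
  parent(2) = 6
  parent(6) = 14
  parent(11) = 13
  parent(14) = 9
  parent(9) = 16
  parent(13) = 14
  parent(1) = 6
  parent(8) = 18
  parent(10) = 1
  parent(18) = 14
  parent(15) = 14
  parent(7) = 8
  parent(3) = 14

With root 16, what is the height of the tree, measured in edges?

6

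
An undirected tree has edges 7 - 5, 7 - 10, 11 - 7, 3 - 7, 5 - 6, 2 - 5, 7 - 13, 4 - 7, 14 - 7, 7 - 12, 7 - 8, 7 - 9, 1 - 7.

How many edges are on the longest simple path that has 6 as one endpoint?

A farthest node from 6 is 14 (1, 10, 8, 4, 13, 12, 11, 9, 3 also at distance 3).
The path 6 – 5 – 7 – 14 has 3 edges.

3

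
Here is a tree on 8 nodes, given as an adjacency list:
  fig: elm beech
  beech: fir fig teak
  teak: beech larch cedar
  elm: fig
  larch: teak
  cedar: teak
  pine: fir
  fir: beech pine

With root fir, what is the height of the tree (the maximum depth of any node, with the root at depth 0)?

3

The longest root-to-leaf path is fir–beech–teak–cedar (3 edges).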